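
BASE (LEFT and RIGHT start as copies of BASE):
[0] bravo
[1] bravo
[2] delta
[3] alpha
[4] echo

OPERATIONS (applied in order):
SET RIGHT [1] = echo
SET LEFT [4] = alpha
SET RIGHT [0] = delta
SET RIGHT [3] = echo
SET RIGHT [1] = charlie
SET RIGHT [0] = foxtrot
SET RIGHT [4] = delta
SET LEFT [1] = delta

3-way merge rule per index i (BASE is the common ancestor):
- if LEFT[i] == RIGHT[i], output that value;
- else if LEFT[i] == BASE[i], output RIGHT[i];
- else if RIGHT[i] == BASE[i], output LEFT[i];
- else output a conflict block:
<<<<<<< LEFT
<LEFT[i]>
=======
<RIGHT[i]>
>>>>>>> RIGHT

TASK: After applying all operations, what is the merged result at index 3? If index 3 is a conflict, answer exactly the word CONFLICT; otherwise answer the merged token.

Answer: echo

Derivation:
Final LEFT:  [bravo, delta, delta, alpha, alpha]
Final RIGHT: [foxtrot, charlie, delta, echo, delta]
i=0: L=bravo=BASE, R=foxtrot -> take RIGHT -> foxtrot
i=1: BASE=bravo L=delta R=charlie all differ -> CONFLICT
i=2: L=delta R=delta -> agree -> delta
i=3: L=alpha=BASE, R=echo -> take RIGHT -> echo
i=4: BASE=echo L=alpha R=delta all differ -> CONFLICT
Index 3 -> echo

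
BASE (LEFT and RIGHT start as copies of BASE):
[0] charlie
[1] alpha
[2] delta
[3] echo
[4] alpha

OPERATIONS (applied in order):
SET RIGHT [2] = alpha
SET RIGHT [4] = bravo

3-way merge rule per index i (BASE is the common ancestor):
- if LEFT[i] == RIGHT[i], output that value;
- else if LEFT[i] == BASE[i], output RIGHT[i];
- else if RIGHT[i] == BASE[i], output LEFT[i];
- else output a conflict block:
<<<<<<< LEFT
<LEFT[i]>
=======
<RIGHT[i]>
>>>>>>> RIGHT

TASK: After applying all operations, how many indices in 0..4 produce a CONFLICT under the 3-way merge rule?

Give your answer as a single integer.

Answer: 0

Derivation:
Final LEFT:  [charlie, alpha, delta, echo, alpha]
Final RIGHT: [charlie, alpha, alpha, echo, bravo]
i=0: L=charlie R=charlie -> agree -> charlie
i=1: L=alpha R=alpha -> agree -> alpha
i=2: L=delta=BASE, R=alpha -> take RIGHT -> alpha
i=3: L=echo R=echo -> agree -> echo
i=4: L=alpha=BASE, R=bravo -> take RIGHT -> bravo
Conflict count: 0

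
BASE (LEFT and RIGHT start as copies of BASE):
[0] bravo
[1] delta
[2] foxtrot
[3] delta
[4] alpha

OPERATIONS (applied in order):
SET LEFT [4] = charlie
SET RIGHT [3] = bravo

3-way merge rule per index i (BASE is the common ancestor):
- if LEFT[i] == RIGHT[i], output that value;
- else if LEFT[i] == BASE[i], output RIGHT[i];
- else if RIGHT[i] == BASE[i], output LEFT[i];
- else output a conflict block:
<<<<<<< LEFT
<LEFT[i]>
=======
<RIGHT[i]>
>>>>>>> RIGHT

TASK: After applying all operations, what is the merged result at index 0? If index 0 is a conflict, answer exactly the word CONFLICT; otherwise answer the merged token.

Final LEFT:  [bravo, delta, foxtrot, delta, charlie]
Final RIGHT: [bravo, delta, foxtrot, bravo, alpha]
i=0: L=bravo R=bravo -> agree -> bravo
i=1: L=delta R=delta -> agree -> delta
i=2: L=foxtrot R=foxtrot -> agree -> foxtrot
i=3: L=delta=BASE, R=bravo -> take RIGHT -> bravo
i=4: L=charlie, R=alpha=BASE -> take LEFT -> charlie
Index 0 -> bravo

Answer: bravo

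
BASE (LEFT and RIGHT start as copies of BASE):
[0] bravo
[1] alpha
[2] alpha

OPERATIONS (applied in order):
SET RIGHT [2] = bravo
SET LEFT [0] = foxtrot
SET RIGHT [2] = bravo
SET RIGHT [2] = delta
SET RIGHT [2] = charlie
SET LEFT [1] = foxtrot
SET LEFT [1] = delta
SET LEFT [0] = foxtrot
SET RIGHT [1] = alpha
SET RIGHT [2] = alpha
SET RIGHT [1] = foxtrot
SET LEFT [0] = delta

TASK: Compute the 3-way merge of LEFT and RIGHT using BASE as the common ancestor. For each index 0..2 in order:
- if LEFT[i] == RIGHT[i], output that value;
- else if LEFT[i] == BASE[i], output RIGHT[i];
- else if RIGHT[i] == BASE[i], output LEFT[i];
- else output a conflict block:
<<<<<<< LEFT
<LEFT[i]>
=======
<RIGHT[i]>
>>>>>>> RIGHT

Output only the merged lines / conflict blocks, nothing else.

Final LEFT:  [delta, delta, alpha]
Final RIGHT: [bravo, foxtrot, alpha]
i=0: L=delta, R=bravo=BASE -> take LEFT -> delta
i=1: BASE=alpha L=delta R=foxtrot all differ -> CONFLICT
i=2: L=alpha R=alpha -> agree -> alpha

Answer: delta
<<<<<<< LEFT
delta
=======
foxtrot
>>>>>>> RIGHT
alpha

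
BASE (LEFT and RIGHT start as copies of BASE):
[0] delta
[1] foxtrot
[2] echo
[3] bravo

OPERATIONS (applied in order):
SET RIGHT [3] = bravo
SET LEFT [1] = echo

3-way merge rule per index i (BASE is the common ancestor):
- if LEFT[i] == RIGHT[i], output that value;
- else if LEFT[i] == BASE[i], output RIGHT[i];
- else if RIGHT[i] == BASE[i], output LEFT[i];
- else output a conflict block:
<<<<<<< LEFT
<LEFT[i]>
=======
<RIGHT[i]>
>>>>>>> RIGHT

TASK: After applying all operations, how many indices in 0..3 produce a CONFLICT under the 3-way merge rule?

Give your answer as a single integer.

Answer: 0

Derivation:
Final LEFT:  [delta, echo, echo, bravo]
Final RIGHT: [delta, foxtrot, echo, bravo]
i=0: L=delta R=delta -> agree -> delta
i=1: L=echo, R=foxtrot=BASE -> take LEFT -> echo
i=2: L=echo R=echo -> agree -> echo
i=3: L=bravo R=bravo -> agree -> bravo
Conflict count: 0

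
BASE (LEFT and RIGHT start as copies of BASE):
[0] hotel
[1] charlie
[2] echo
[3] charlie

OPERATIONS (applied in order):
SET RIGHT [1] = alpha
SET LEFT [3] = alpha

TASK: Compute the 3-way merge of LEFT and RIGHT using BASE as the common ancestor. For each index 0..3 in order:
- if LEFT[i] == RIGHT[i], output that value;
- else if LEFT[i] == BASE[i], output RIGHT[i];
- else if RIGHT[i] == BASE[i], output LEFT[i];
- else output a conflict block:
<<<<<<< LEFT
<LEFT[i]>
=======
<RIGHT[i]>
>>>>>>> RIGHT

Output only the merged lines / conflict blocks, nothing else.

Final LEFT:  [hotel, charlie, echo, alpha]
Final RIGHT: [hotel, alpha, echo, charlie]
i=0: L=hotel R=hotel -> agree -> hotel
i=1: L=charlie=BASE, R=alpha -> take RIGHT -> alpha
i=2: L=echo R=echo -> agree -> echo
i=3: L=alpha, R=charlie=BASE -> take LEFT -> alpha

Answer: hotel
alpha
echo
alpha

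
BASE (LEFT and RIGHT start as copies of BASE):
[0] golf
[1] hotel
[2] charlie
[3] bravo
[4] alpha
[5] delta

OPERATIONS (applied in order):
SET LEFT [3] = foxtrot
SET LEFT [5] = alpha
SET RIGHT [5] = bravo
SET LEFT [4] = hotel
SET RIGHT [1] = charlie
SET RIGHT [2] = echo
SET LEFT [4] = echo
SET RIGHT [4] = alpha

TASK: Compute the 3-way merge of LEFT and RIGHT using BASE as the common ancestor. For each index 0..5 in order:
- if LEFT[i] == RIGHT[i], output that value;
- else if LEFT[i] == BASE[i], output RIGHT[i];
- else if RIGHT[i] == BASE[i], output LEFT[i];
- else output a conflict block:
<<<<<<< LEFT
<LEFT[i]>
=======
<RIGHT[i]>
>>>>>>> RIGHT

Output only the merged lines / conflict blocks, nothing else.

Final LEFT:  [golf, hotel, charlie, foxtrot, echo, alpha]
Final RIGHT: [golf, charlie, echo, bravo, alpha, bravo]
i=0: L=golf R=golf -> agree -> golf
i=1: L=hotel=BASE, R=charlie -> take RIGHT -> charlie
i=2: L=charlie=BASE, R=echo -> take RIGHT -> echo
i=3: L=foxtrot, R=bravo=BASE -> take LEFT -> foxtrot
i=4: L=echo, R=alpha=BASE -> take LEFT -> echo
i=5: BASE=delta L=alpha R=bravo all differ -> CONFLICT

Answer: golf
charlie
echo
foxtrot
echo
<<<<<<< LEFT
alpha
=======
bravo
>>>>>>> RIGHT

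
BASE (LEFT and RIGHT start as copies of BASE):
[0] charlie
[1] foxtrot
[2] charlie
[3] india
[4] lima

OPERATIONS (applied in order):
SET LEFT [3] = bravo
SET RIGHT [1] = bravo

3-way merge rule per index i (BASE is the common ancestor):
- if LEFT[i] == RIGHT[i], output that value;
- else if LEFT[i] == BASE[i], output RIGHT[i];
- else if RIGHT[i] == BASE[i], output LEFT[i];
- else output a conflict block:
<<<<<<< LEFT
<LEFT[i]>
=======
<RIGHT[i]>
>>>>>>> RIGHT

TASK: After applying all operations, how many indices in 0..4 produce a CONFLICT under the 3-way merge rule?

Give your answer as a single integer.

Final LEFT:  [charlie, foxtrot, charlie, bravo, lima]
Final RIGHT: [charlie, bravo, charlie, india, lima]
i=0: L=charlie R=charlie -> agree -> charlie
i=1: L=foxtrot=BASE, R=bravo -> take RIGHT -> bravo
i=2: L=charlie R=charlie -> agree -> charlie
i=3: L=bravo, R=india=BASE -> take LEFT -> bravo
i=4: L=lima R=lima -> agree -> lima
Conflict count: 0

Answer: 0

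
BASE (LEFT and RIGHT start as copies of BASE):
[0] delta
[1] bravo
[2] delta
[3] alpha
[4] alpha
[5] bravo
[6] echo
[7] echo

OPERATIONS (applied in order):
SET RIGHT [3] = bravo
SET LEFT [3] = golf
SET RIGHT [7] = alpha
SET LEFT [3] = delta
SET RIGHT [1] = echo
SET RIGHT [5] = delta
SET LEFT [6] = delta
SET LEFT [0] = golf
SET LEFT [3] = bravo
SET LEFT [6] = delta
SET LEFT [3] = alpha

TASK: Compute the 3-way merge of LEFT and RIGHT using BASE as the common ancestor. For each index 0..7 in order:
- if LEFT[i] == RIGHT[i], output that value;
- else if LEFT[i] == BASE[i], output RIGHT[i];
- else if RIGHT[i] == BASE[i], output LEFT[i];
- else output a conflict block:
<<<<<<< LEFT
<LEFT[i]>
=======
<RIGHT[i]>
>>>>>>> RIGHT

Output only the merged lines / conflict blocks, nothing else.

Answer: golf
echo
delta
bravo
alpha
delta
delta
alpha

Derivation:
Final LEFT:  [golf, bravo, delta, alpha, alpha, bravo, delta, echo]
Final RIGHT: [delta, echo, delta, bravo, alpha, delta, echo, alpha]
i=0: L=golf, R=delta=BASE -> take LEFT -> golf
i=1: L=bravo=BASE, R=echo -> take RIGHT -> echo
i=2: L=delta R=delta -> agree -> delta
i=3: L=alpha=BASE, R=bravo -> take RIGHT -> bravo
i=4: L=alpha R=alpha -> agree -> alpha
i=5: L=bravo=BASE, R=delta -> take RIGHT -> delta
i=6: L=delta, R=echo=BASE -> take LEFT -> delta
i=7: L=echo=BASE, R=alpha -> take RIGHT -> alpha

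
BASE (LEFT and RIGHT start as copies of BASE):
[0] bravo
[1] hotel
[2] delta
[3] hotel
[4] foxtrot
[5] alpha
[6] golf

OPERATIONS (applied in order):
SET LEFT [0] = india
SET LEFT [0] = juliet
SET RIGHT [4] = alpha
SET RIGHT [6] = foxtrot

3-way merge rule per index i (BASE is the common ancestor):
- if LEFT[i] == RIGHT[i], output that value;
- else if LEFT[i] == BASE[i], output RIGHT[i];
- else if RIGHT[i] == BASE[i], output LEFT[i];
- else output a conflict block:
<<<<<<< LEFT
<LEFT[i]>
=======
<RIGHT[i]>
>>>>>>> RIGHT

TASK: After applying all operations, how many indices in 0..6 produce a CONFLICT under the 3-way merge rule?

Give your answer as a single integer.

Final LEFT:  [juliet, hotel, delta, hotel, foxtrot, alpha, golf]
Final RIGHT: [bravo, hotel, delta, hotel, alpha, alpha, foxtrot]
i=0: L=juliet, R=bravo=BASE -> take LEFT -> juliet
i=1: L=hotel R=hotel -> agree -> hotel
i=2: L=delta R=delta -> agree -> delta
i=3: L=hotel R=hotel -> agree -> hotel
i=4: L=foxtrot=BASE, R=alpha -> take RIGHT -> alpha
i=5: L=alpha R=alpha -> agree -> alpha
i=6: L=golf=BASE, R=foxtrot -> take RIGHT -> foxtrot
Conflict count: 0

Answer: 0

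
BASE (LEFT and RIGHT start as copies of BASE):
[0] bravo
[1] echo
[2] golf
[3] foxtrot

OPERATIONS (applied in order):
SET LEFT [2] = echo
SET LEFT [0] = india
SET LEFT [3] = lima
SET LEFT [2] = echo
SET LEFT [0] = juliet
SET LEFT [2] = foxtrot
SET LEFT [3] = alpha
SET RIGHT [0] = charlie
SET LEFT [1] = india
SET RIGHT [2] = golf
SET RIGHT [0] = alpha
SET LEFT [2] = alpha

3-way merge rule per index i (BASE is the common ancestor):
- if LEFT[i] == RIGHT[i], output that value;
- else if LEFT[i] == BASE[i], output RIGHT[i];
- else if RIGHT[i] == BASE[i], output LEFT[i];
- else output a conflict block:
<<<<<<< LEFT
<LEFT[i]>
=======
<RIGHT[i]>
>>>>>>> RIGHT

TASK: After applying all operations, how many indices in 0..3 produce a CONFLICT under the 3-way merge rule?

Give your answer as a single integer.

Answer: 1

Derivation:
Final LEFT:  [juliet, india, alpha, alpha]
Final RIGHT: [alpha, echo, golf, foxtrot]
i=0: BASE=bravo L=juliet R=alpha all differ -> CONFLICT
i=1: L=india, R=echo=BASE -> take LEFT -> india
i=2: L=alpha, R=golf=BASE -> take LEFT -> alpha
i=3: L=alpha, R=foxtrot=BASE -> take LEFT -> alpha
Conflict count: 1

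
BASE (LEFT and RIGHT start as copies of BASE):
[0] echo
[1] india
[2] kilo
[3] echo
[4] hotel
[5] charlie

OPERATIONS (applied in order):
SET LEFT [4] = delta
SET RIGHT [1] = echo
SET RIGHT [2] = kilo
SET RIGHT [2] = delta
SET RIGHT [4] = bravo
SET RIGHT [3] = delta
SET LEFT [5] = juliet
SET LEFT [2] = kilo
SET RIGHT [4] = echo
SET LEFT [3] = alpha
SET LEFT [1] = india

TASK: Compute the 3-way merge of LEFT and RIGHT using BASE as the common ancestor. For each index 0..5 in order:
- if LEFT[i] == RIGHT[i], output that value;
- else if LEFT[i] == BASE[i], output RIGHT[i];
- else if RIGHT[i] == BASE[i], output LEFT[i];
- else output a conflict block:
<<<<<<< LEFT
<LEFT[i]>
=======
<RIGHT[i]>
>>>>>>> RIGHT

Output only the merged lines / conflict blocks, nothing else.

Final LEFT:  [echo, india, kilo, alpha, delta, juliet]
Final RIGHT: [echo, echo, delta, delta, echo, charlie]
i=0: L=echo R=echo -> agree -> echo
i=1: L=india=BASE, R=echo -> take RIGHT -> echo
i=2: L=kilo=BASE, R=delta -> take RIGHT -> delta
i=3: BASE=echo L=alpha R=delta all differ -> CONFLICT
i=4: BASE=hotel L=delta R=echo all differ -> CONFLICT
i=5: L=juliet, R=charlie=BASE -> take LEFT -> juliet

Answer: echo
echo
delta
<<<<<<< LEFT
alpha
=======
delta
>>>>>>> RIGHT
<<<<<<< LEFT
delta
=======
echo
>>>>>>> RIGHT
juliet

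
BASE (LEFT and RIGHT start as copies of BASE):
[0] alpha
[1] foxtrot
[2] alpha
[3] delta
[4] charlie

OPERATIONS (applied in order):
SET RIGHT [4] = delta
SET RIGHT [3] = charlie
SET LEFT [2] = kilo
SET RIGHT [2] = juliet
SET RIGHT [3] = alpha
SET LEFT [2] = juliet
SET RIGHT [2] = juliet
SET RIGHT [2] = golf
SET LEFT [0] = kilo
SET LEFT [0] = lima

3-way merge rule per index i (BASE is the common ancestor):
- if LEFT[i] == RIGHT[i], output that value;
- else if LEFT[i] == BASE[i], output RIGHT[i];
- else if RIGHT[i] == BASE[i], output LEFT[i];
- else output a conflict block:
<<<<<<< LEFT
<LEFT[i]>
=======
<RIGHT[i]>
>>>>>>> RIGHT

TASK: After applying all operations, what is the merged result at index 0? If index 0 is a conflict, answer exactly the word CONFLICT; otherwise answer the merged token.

Answer: lima

Derivation:
Final LEFT:  [lima, foxtrot, juliet, delta, charlie]
Final RIGHT: [alpha, foxtrot, golf, alpha, delta]
i=0: L=lima, R=alpha=BASE -> take LEFT -> lima
i=1: L=foxtrot R=foxtrot -> agree -> foxtrot
i=2: BASE=alpha L=juliet R=golf all differ -> CONFLICT
i=3: L=delta=BASE, R=alpha -> take RIGHT -> alpha
i=4: L=charlie=BASE, R=delta -> take RIGHT -> delta
Index 0 -> lima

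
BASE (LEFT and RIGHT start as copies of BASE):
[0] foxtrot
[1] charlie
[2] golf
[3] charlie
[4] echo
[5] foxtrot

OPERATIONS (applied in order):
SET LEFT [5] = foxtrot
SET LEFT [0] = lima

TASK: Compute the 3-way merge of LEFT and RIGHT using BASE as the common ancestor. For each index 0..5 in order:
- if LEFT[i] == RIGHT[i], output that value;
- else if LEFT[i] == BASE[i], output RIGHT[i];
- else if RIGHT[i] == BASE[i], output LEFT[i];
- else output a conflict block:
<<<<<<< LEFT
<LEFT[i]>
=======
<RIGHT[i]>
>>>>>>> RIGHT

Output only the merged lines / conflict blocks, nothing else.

Final LEFT:  [lima, charlie, golf, charlie, echo, foxtrot]
Final RIGHT: [foxtrot, charlie, golf, charlie, echo, foxtrot]
i=0: L=lima, R=foxtrot=BASE -> take LEFT -> lima
i=1: L=charlie R=charlie -> agree -> charlie
i=2: L=golf R=golf -> agree -> golf
i=3: L=charlie R=charlie -> agree -> charlie
i=4: L=echo R=echo -> agree -> echo
i=5: L=foxtrot R=foxtrot -> agree -> foxtrot

Answer: lima
charlie
golf
charlie
echo
foxtrot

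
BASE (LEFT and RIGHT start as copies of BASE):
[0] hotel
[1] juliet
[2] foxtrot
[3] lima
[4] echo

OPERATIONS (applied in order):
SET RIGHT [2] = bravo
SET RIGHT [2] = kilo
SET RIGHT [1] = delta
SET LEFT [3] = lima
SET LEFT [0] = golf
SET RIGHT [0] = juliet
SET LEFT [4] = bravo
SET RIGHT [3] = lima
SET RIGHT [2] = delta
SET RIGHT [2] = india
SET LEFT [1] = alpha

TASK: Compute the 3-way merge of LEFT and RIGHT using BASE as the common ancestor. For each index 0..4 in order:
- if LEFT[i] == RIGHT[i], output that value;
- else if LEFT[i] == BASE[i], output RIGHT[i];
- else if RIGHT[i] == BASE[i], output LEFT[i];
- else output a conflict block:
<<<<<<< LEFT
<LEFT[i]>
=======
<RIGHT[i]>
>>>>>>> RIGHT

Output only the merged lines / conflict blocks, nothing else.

Final LEFT:  [golf, alpha, foxtrot, lima, bravo]
Final RIGHT: [juliet, delta, india, lima, echo]
i=0: BASE=hotel L=golf R=juliet all differ -> CONFLICT
i=1: BASE=juliet L=alpha R=delta all differ -> CONFLICT
i=2: L=foxtrot=BASE, R=india -> take RIGHT -> india
i=3: L=lima R=lima -> agree -> lima
i=4: L=bravo, R=echo=BASE -> take LEFT -> bravo

Answer: <<<<<<< LEFT
golf
=======
juliet
>>>>>>> RIGHT
<<<<<<< LEFT
alpha
=======
delta
>>>>>>> RIGHT
india
lima
bravo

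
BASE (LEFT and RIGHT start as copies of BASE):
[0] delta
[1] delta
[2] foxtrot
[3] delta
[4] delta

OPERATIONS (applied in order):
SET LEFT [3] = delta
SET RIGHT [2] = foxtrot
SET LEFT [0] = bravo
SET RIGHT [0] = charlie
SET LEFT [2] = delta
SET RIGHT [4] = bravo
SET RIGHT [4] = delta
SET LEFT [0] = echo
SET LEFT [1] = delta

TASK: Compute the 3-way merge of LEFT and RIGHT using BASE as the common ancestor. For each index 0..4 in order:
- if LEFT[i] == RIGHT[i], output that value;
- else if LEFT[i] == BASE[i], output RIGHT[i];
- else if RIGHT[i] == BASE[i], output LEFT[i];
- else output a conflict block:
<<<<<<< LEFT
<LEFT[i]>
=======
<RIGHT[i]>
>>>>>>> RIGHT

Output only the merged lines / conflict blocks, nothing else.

Answer: <<<<<<< LEFT
echo
=======
charlie
>>>>>>> RIGHT
delta
delta
delta
delta

Derivation:
Final LEFT:  [echo, delta, delta, delta, delta]
Final RIGHT: [charlie, delta, foxtrot, delta, delta]
i=0: BASE=delta L=echo R=charlie all differ -> CONFLICT
i=1: L=delta R=delta -> agree -> delta
i=2: L=delta, R=foxtrot=BASE -> take LEFT -> delta
i=3: L=delta R=delta -> agree -> delta
i=4: L=delta R=delta -> agree -> delta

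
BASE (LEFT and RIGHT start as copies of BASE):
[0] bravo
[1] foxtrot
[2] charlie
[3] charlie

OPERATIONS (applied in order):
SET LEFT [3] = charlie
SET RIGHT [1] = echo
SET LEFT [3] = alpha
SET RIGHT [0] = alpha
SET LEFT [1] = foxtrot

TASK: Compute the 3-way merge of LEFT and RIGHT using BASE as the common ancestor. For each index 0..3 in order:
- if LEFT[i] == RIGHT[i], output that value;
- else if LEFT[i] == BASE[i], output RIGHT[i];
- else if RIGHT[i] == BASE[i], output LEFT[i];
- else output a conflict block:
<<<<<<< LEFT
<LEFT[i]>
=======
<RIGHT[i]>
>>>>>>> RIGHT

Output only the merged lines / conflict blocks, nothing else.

Final LEFT:  [bravo, foxtrot, charlie, alpha]
Final RIGHT: [alpha, echo, charlie, charlie]
i=0: L=bravo=BASE, R=alpha -> take RIGHT -> alpha
i=1: L=foxtrot=BASE, R=echo -> take RIGHT -> echo
i=2: L=charlie R=charlie -> agree -> charlie
i=3: L=alpha, R=charlie=BASE -> take LEFT -> alpha

Answer: alpha
echo
charlie
alpha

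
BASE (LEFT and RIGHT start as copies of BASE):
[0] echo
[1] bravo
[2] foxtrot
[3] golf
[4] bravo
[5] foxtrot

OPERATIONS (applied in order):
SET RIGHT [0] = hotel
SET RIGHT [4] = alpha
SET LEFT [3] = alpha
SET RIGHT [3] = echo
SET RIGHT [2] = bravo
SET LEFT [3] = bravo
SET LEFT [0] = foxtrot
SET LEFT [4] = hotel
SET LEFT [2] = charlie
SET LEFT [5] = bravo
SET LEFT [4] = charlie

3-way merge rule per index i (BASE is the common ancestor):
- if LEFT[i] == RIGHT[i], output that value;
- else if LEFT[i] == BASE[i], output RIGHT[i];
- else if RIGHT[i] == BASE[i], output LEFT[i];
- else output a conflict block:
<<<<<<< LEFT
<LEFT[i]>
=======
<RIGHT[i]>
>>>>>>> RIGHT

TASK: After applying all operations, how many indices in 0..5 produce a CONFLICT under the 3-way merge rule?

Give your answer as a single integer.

Answer: 4

Derivation:
Final LEFT:  [foxtrot, bravo, charlie, bravo, charlie, bravo]
Final RIGHT: [hotel, bravo, bravo, echo, alpha, foxtrot]
i=0: BASE=echo L=foxtrot R=hotel all differ -> CONFLICT
i=1: L=bravo R=bravo -> agree -> bravo
i=2: BASE=foxtrot L=charlie R=bravo all differ -> CONFLICT
i=3: BASE=golf L=bravo R=echo all differ -> CONFLICT
i=4: BASE=bravo L=charlie R=alpha all differ -> CONFLICT
i=5: L=bravo, R=foxtrot=BASE -> take LEFT -> bravo
Conflict count: 4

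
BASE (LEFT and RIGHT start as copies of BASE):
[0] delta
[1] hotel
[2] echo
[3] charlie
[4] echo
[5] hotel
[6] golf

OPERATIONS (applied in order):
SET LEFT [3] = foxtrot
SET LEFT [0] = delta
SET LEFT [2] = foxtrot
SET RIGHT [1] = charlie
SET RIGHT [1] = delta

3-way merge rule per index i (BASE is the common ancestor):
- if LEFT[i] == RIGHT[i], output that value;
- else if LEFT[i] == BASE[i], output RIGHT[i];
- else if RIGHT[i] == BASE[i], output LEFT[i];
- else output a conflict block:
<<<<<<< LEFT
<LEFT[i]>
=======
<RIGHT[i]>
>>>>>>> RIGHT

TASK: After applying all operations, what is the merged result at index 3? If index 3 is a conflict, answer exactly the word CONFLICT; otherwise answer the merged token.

Answer: foxtrot

Derivation:
Final LEFT:  [delta, hotel, foxtrot, foxtrot, echo, hotel, golf]
Final RIGHT: [delta, delta, echo, charlie, echo, hotel, golf]
i=0: L=delta R=delta -> agree -> delta
i=1: L=hotel=BASE, R=delta -> take RIGHT -> delta
i=2: L=foxtrot, R=echo=BASE -> take LEFT -> foxtrot
i=3: L=foxtrot, R=charlie=BASE -> take LEFT -> foxtrot
i=4: L=echo R=echo -> agree -> echo
i=5: L=hotel R=hotel -> agree -> hotel
i=6: L=golf R=golf -> agree -> golf
Index 3 -> foxtrot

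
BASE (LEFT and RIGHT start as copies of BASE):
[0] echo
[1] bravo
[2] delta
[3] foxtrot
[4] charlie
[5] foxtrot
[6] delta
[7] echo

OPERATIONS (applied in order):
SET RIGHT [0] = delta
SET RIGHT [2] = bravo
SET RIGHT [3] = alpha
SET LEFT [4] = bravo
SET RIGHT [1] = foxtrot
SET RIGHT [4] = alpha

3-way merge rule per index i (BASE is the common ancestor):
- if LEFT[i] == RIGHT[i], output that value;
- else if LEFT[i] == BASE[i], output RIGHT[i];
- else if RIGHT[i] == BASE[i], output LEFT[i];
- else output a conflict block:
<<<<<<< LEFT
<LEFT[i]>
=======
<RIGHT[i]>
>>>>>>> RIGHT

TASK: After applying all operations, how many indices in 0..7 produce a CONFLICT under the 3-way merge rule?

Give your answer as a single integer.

Final LEFT:  [echo, bravo, delta, foxtrot, bravo, foxtrot, delta, echo]
Final RIGHT: [delta, foxtrot, bravo, alpha, alpha, foxtrot, delta, echo]
i=0: L=echo=BASE, R=delta -> take RIGHT -> delta
i=1: L=bravo=BASE, R=foxtrot -> take RIGHT -> foxtrot
i=2: L=delta=BASE, R=bravo -> take RIGHT -> bravo
i=3: L=foxtrot=BASE, R=alpha -> take RIGHT -> alpha
i=4: BASE=charlie L=bravo R=alpha all differ -> CONFLICT
i=5: L=foxtrot R=foxtrot -> agree -> foxtrot
i=6: L=delta R=delta -> agree -> delta
i=7: L=echo R=echo -> agree -> echo
Conflict count: 1

Answer: 1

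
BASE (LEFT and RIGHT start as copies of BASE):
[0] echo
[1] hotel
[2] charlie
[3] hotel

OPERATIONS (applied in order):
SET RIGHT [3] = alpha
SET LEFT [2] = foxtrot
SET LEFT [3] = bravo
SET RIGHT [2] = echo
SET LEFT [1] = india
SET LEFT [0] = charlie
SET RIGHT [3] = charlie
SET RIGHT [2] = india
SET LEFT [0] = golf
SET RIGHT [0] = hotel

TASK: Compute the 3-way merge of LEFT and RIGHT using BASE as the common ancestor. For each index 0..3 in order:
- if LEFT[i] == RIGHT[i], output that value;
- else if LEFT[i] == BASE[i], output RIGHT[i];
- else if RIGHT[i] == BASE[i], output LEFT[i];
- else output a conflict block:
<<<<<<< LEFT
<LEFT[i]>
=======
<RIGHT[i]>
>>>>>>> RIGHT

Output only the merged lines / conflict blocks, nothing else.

Final LEFT:  [golf, india, foxtrot, bravo]
Final RIGHT: [hotel, hotel, india, charlie]
i=0: BASE=echo L=golf R=hotel all differ -> CONFLICT
i=1: L=india, R=hotel=BASE -> take LEFT -> india
i=2: BASE=charlie L=foxtrot R=india all differ -> CONFLICT
i=3: BASE=hotel L=bravo R=charlie all differ -> CONFLICT

Answer: <<<<<<< LEFT
golf
=======
hotel
>>>>>>> RIGHT
india
<<<<<<< LEFT
foxtrot
=======
india
>>>>>>> RIGHT
<<<<<<< LEFT
bravo
=======
charlie
>>>>>>> RIGHT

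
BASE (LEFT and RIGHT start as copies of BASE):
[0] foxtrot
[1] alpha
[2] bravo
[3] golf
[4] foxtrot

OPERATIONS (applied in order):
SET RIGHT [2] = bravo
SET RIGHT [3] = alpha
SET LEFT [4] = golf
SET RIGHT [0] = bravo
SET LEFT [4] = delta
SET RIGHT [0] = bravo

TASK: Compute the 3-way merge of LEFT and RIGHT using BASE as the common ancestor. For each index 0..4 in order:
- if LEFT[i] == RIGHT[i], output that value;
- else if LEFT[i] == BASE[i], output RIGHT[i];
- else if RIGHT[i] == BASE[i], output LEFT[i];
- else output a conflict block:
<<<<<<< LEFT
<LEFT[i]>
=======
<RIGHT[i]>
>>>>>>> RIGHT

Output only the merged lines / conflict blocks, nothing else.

Final LEFT:  [foxtrot, alpha, bravo, golf, delta]
Final RIGHT: [bravo, alpha, bravo, alpha, foxtrot]
i=0: L=foxtrot=BASE, R=bravo -> take RIGHT -> bravo
i=1: L=alpha R=alpha -> agree -> alpha
i=2: L=bravo R=bravo -> agree -> bravo
i=3: L=golf=BASE, R=alpha -> take RIGHT -> alpha
i=4: L=delta, R=foxtrot=BASE -> take LEFT -> delta

Answer: bravo
alpha
bravo
alpha
delta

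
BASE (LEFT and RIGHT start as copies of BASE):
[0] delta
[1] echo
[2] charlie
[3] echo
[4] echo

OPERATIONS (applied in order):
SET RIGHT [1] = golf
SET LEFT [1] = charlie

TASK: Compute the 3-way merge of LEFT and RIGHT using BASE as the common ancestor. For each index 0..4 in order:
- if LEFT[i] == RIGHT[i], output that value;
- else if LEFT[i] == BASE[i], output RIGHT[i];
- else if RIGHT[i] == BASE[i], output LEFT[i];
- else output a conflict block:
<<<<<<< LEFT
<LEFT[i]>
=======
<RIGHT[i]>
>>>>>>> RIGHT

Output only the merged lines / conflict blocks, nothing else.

Final LEFT:  [delta, charlie, charlie, echo, echo]
Final RIGHT: [delta, golf, charlie, echo, echo]
i=0: L=delta R=delta -> agree -> delta
i=1: BASE=echo L=charlie R=golf all differ -> CONFLICT
i=2: L=charlie R=charlie -> agree -> charlie
i=3: L=echo R=echo -> agree -> echo
i=4: L=echo R=echo -> agree -> echo

Answer: delta
<<<<<<< LEFT
charlie
=======
golf
>>>>>>> RIGHT
charlie
echo
echo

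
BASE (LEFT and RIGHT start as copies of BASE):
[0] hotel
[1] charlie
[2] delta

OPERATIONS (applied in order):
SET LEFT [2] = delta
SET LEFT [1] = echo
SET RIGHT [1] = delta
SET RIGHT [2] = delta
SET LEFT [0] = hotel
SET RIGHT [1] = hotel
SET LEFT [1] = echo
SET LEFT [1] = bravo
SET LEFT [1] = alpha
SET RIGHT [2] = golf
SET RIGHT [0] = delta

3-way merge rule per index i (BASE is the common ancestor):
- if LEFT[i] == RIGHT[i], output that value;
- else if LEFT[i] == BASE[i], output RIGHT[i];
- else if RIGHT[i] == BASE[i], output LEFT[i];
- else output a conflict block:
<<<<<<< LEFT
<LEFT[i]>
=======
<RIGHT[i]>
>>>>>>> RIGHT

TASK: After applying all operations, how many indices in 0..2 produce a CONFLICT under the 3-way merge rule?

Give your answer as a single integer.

Final LEFT:  [hotel, alpha, delta]
Final RIGHT: [delta, hotel, golf]
i=0: L=hotel=BASE, R=delta -> take RIGHT -> delta
i=1: BASE=charlie L=alpha R=hotel all differ -> CONFLICT
i=2: L=delta=BASE, R=golf -> take RIGHT -> golf
Conflict count: 1

Answer: 1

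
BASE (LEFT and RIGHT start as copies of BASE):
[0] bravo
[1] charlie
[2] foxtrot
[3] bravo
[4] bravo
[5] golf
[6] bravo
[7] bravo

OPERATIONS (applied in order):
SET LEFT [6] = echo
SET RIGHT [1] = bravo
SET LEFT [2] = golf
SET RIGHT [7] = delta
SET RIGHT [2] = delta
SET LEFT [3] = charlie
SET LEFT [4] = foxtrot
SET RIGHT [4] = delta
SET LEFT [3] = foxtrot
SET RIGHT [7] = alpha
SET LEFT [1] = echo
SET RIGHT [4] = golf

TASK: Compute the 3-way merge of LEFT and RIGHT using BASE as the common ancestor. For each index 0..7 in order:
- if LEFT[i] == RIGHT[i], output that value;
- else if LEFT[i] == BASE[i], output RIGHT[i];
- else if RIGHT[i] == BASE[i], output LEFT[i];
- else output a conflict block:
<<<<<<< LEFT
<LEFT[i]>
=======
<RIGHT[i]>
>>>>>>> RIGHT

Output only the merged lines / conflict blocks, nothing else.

Answer: bravo
<<<<<<< LEFT
echo
=======
bravo
>>>>>>> RIGHT
<<<<<<< LEFT
golf
=======
delta
>>>>>>> RIGHT
foxtrot
<<<<<<< LEFT
foxtrot
=======
golf
>>>>>>> RIGHT
golf
echo
alpha

Derivation:
Final LEFT:  [bravo, echo, golf, foxtrot, foxtrot, golf, echo, bravo]
Final RIGHT: [bravo, bravo, delta, bravo, golf, golf, bravo, alpha]
i=0: L=bravo R=bravo -> agree -> bravo
i=1: BASE=charlie L=echo R=bravo all differ -> CONFLICT
i=2: BASE=foxtrot L=golf R=delta all differ -> CONFLICT
i=3: L=foxtrot, R=bravo=BASE -> take LEFT -> foxtrot
i=4: BASE=bravo L=foxtrot R=golf all differ -> CONFLICT
i=5: L=golf R=golf -> agree -> golf
i=6: L=echo, R=bravo=BASE -> take LEFT -> echo
i=7: L=bravo=BASE, R=alpha -> take RIGHT -> alpha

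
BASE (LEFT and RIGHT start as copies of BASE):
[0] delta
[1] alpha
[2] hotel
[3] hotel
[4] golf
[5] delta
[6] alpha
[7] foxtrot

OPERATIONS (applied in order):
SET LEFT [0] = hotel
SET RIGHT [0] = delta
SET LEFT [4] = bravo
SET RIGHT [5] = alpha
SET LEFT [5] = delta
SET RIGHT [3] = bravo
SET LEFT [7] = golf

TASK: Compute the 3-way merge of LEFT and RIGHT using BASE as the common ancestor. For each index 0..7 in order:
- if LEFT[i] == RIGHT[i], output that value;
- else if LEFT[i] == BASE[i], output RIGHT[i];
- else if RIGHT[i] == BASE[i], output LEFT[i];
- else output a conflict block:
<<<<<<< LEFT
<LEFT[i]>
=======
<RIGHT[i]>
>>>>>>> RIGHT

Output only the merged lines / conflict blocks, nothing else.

Final LEFT:  [hotel, alpha, hotel, hotel, bravo, delta, alpha, golf]
Final RIGHT: [delta, alpha, hotel, bravo, golf, alpha, alpha, foxtrot]
i=0: L=hotel, R=delta=BASE -> take LEFT -> hotel
i=1: L=alpha R=alpha -> agree -> alpha
i=2: L=hotel R=hotel -> agree -> hotel
i=3: L=hotel=BASE, R=bravo -> take RIGHT -> bravo
i=4: L=bravo, R=golf=BASE -> take LEFT -> bravo
i=5: L=delta=BASE, R=alpha -> take RIGHT -> alpha
i=6: L=alpha R=alpha -> agree -> alpha
i=7: L=golf, R=foxtrot=BASE -> take LEFT -> golf

Answer: hotel
alpha
hotel
bravo
bravo
alpha
alpha
golf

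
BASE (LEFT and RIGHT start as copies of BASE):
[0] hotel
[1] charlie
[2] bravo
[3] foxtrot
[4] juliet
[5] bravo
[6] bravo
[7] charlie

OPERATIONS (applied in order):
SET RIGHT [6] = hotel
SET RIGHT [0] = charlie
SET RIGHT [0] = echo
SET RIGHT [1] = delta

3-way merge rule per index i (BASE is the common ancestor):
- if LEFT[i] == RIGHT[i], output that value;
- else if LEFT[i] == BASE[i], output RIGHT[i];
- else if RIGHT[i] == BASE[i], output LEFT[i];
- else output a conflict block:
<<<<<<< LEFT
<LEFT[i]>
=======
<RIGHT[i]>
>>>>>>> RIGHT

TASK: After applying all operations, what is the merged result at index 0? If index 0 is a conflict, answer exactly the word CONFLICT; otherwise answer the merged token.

Answer: echo

Derivation:
Final LEFT:  [hotel, charlie, bravo, foxtrot, juliet, bravo, bravo, charlie]
Final RIGHT: [echo, delta, bravo, foxtrot, juliet, bravo, hotel, charlie]
i=0: L=hotel=BASE, R=echo -> take RIGHT -> echo
i=1: L=charlie=BASE, R=delta -> take RIGHT -> delta
i=2: L=bravo R=bravo -> agree -> bravo
i=3: L=foxtrot R=foxtrot -> agree -> foxtrot
i=4: L=juliet R=juliet -> agree -> juliet
i=5: L=bravo R=bravo -> agree -> bravo
i=6: L=bravo=BASE, R=hotel -> take RIGHT -> hotel
i=7: L=charlie R=charlie -> agree -> charlie
Index 0 -> echo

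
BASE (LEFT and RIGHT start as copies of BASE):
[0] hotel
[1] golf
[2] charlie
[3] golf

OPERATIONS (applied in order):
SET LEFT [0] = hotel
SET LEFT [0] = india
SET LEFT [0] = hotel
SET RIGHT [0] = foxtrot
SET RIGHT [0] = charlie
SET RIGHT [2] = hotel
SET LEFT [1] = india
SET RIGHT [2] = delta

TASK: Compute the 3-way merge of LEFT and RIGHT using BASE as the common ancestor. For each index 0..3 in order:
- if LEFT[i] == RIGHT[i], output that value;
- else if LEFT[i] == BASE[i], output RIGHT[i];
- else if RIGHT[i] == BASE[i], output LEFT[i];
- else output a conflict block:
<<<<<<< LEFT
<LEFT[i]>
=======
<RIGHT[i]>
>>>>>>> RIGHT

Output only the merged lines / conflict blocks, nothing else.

Answer: charlie
india
delta
golf

Derivation:
Final LEFT:  [hotel, india, charlie, golf]
Final RIGHT: [charlie, golf, delta, golf]
i=0: L=hotel=BASE, R=charlie -> take RIGHT -> charlie
i=1: L=india, R=golf=BASE -> take LEFT -> india
i=2: L=charlie=BASE, R=delta -> take RIGHT -> delta
i=3: L=golf R=golf -> agree -> golf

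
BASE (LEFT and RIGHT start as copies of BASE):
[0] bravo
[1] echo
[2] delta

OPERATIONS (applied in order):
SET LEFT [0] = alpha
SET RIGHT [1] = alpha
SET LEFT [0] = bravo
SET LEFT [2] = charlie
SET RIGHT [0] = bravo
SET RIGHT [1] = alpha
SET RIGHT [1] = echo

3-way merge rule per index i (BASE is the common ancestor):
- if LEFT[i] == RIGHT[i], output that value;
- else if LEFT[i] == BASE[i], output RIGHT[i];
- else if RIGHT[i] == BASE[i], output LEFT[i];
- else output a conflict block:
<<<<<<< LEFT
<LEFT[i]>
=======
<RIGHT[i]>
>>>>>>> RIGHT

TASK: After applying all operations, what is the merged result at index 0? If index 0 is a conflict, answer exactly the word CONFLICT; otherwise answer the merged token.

Answer: bravo

Derivation:
Final LEFT:  [bravo, echo, charlie]
Final RIGHT: [bravo, echo, delta]
i=0: L=bravo R=bravo -> agree -> bravo
i=1: L=echo R=echo -> agree -> echo
i=2: L=charlie, R=delta=BASE -> take LEFT -> charlie
Index 0 -> bravo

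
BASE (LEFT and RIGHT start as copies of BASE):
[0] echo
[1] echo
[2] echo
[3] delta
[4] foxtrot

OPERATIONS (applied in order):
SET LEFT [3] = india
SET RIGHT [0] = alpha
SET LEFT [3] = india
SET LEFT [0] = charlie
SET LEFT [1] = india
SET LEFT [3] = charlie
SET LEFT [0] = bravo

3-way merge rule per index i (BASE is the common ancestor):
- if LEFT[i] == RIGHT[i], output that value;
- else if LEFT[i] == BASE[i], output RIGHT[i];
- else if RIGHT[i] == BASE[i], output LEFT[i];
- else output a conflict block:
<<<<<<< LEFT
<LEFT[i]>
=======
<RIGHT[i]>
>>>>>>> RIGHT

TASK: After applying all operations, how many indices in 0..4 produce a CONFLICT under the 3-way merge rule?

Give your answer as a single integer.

Final LEFT:  [bravo, india, echo, charlie, foxtrot]
Final RIGHT: [alpha, echo, echo, delta, foxtrot]
i=0: BASE=echo L=bravo R=alpha all differ -> CONFLICT
i=1: L=india, R=echo=BASE -> take LEFT -> india
i=2: L=echo R=echo -> agree -> echo
i=3: L=charlie, R=delta=BASE -> take LEFT -> charlie
i=4: L=foxtrot R=foxtrot -> agree -> foxtrot
Conflict count: 1

Answer: 1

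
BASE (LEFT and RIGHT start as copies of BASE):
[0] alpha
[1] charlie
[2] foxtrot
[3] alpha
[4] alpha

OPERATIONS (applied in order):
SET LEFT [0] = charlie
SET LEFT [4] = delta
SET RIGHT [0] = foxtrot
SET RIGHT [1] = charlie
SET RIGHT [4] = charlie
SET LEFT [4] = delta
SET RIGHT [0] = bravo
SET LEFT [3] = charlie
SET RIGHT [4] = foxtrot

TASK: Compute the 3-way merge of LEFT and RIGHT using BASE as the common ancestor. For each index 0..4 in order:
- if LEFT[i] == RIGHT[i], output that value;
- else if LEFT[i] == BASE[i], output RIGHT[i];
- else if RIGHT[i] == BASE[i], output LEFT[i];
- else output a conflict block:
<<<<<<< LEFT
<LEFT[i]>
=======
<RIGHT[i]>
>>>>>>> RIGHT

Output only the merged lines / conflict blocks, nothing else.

Final LEFT:  [charlie, charlie, foxtrot, charlie, delta]
Final RIGHT: [bravo, charlie, foxtrot, alpha, foxtrot]
i=0: BASE=alpha L=charlie R=bravo all differ -> CONFLICT
i=1: L=charlie R=charlie -> agree -> charlie
i=2: L=foxtrot R=foxtrot -> agree -> foxtrot
i=3: L=charlie, R=alpha=BASE -> take LEFT -> charlie
i=4: BASE=alpha L=delta R=foxtrot all differ -> CONFLICT

Answer: <<<<<<< LEFT
charlie
=======
bravo
>>>>>>> RIGHT
charlie
foxtrot
charlie
<<<<<<< LEFT
delta
=======
foxtrot
>>>>>>> RIGHT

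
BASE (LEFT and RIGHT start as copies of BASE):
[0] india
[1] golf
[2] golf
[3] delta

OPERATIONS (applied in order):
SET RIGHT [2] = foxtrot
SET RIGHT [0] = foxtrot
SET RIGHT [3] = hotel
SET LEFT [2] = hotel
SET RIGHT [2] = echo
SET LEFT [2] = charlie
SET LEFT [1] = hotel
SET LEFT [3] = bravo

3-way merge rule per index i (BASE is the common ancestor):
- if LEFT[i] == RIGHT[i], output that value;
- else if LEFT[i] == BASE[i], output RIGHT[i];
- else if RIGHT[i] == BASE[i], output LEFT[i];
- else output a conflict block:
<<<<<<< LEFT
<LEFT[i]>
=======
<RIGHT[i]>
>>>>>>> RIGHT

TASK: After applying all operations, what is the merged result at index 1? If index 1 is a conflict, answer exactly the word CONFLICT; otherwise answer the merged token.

Answer: hotel

Derivation:
Final LEFT:  [india, hotel, charlie, bravo]
Final RIGHT: [foxtrot, golf, echo, hotel]
i=0: L=india=BASE, R=foxtrot -> take RIGHT -> foxtrot
i=1: L=hotel, R=golf=BASE -> take LEFT -> hotel
i=2: BASE=golf L=charlie R=echo all differ -> CONFLICT
i=3: BASE=delta L=bravo R=hotel all differ -> CONFLICT
Index 1 -> hotel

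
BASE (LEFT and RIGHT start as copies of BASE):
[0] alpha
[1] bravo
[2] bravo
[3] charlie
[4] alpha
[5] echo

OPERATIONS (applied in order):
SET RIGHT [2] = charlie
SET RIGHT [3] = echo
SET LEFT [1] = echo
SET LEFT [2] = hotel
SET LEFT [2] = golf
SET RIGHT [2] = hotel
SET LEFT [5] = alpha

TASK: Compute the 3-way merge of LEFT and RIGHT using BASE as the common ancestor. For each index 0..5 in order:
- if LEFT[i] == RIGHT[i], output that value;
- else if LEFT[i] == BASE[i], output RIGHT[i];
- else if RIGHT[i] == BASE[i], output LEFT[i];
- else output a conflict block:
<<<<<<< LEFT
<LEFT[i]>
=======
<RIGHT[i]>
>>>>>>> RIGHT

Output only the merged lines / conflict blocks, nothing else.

Final LEFT:  [alpha, echo, golf, charlie, alpha, alpha]
Final RIGHT: [alpha, bravo, hotel, echo, alpha, echo]
i=0: L=alpha R=alpha -> agree -> alpha
i=1: L=echo, R=bravo=BASE -> take LEFT -> echo
i=2: BASE=bravo L=golf R=hotel all differ -> CONFLICT
i=3: L=charlie=BASE, R=echo -> take RIGHT -> echo
i=4: L=alpha R=alpha -> agree -> alpha
i=5: L=alpha, R=echo=BASE -> take LEFT -> alpha

Answer: alpha
echo
<<<<<<< LEFT
golf
=======
hotel
>>>>>>> RIGHT
echo
alpha
alpha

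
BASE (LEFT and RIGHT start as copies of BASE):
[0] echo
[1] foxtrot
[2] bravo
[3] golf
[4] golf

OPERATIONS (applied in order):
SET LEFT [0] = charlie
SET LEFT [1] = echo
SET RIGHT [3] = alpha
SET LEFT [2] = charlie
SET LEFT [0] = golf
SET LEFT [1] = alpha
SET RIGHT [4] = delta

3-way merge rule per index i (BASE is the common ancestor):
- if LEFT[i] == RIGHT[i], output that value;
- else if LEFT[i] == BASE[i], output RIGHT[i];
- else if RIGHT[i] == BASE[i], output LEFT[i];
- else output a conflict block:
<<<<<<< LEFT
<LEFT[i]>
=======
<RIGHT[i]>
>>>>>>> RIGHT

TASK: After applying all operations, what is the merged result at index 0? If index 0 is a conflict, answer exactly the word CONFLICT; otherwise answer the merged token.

Final LEFT:  [golf, alpha, charlie, golf, golf]
Final RIGHT: [echo, foxtrot, bravo, alpha, delta]
i=0: L=golf, R=echo=BASE -> take LEFT -> golf
i=1: L=alpha, R=foxtrot=BASE -> take LEFT -> alpha
i=2: L=charlie, R=bravo=BASE -> take LEFT -> charlie
i=3: L=golf=BASE, R=alpha -> take RIGHT -> alpha
i=4: L=golf=BASE, R=delta -> take RIGHT -> delta
Index 0 -> golf

Answer: golf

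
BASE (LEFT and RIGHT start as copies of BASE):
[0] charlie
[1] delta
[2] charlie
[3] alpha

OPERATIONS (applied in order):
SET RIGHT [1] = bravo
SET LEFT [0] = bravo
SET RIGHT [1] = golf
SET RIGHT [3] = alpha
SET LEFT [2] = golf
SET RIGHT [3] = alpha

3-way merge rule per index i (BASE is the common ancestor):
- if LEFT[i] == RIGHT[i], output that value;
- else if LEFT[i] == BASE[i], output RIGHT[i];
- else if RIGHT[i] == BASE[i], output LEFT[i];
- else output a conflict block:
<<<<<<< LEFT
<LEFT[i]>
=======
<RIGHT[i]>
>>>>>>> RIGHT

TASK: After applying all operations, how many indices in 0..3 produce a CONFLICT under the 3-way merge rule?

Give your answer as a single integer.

Final LEFT:  [bravo, delta, golf, alpha]
Final RIGHT: [charlie, golf, charlie, alpha]
i=0: L=bravo, R=charlie=BASE -> take LEFT -> bravo
i=1: L=delta=BASE, R=golf -> take RIGHT -> golf
i=2: L=golf, R=charlie=BASE -> take LEFT -> golf
i=3: L=alpha R=alpha -> agree -> alpha
Conflict count: 0

Answer: 0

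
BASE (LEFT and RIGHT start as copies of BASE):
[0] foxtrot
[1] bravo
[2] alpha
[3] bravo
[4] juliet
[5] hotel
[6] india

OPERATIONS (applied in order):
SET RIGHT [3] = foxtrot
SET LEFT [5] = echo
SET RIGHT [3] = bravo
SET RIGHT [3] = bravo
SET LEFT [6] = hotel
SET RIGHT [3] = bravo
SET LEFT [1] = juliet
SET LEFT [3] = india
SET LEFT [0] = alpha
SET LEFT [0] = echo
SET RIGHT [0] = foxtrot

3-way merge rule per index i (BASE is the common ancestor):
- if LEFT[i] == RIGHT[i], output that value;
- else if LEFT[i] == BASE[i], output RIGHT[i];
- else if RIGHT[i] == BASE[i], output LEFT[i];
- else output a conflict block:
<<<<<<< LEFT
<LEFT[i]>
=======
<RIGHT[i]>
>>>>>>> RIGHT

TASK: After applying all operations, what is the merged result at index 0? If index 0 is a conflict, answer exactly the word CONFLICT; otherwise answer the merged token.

Final LEFT:  [echo, juliet, alpha, india, juliet, echo, hotel]
Final RIGHT: [foxtrot, bravo, alpha, bravo, juliet, hotel, india]
i=0: L=echo, R=foxtrot=BASE -> take LEFT -> echo
i=1: L=juliet, R=bravo=BASE -> take LEFT -> juliet
i=2: L=alpha R=alpha -> agree -> alpha
i=3: L=india, R=bravo=BASE -> take LEFT -> india
i=4: L=juliet R=juliet -> agree -> juliet
i=5: L=echo, R=hotel=BASE -> take LEFT -> echo
i=6: L=hotel, R=india=BASE -> take LEFT -> hotel
Index 0 -> echo

Answer: echo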